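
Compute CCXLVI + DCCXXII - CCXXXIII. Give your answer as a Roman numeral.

CCXLVI = 246, DCCXXII = 722, CCXXXIII = 233
246 + 722 = 968
968 - 233 = 735

DCCXXXV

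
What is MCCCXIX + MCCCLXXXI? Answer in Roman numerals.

MCCCXIX = 1319
MCCCLXXXI = 1381
1319 + 1381 = 2700

MMDCC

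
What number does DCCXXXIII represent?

DCCXXXIII: D=500, C=100, C=100, X=10, X=10, X=10, I=1, I=1, I=1
500 + 100 + 100 + 10 + 10 + 10 + 1 + 1 + 1 = 733

733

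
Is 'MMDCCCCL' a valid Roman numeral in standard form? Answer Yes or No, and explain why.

'MMDCCCCL': More than 3 consecutive C's

No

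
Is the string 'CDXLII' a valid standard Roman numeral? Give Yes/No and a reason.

'CDXLII': Check the rules: uses only the symbols I, V, X, L, C, D, M; no symbol is repeated more than three times in a row; V, L and D each appear at most once; the only places a smaller symbol precedes a larger one are the allowed subtractive pairs CD, XL, the symbol right after such a pair (if any) is smaller than the pair's first symbol, and otherwise the values never increase from left to right. Value: CD (400) + XL (40) + I (1) + I (1) = 442. So it is a valid standard Roman numeral.

Yes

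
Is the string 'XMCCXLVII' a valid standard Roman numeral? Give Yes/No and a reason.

'XMCCXLVII': Invalid subtractive combination: XM

No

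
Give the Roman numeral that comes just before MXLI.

MXLI = 1041; previous is 1040

MXL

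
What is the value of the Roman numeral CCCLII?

CCCLII: C=100, C=100, C=100, L=50, I=1, I=1
100 + 100 + 100 + 50 + 1 + 1 = 352

352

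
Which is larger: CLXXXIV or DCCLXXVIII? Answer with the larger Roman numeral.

CLXXXIV = 184
DCCLXXVIII = 778
778 is larger

DCCLXXVIII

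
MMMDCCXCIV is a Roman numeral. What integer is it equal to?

MMMDCCXCIV: M=1000, M=1000, M=1000, D=500, C=100, C=100, XC=90, IV=4
1000 + 1000 + 1000 + 500 + 100 + 100 + 90 + 4 = 3794

3794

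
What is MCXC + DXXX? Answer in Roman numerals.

MCXC = 1190
DXXX = 530
1190 + 530 = 1720

MDCCXX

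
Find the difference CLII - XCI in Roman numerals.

CLII = 152
XCI = 91
152 - 91 = 61

LXI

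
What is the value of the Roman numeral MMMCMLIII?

MMMCMLIII: M=1000, M=1000, M=1000, CM=900, L=50, I=1, I=1, I=1
1000 + 1000 + 1000 + 900 + 50 + 1 + 1 + 1 = 3953

3953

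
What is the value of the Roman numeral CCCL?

CCCL: C=100, C=100, C=100, L=50
100 + 100 + 100 + 50 = 350

350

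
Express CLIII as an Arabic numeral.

CLIII: C=100, L=50, I=1, I=1, I=1
100 + 50 + 1 + 1 + 1 = 153

153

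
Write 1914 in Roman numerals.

Convert 1914 to Roman numerals:
  1914 contains 1×1000 (M)
  914 contains 1×900 (CM)
  14 contains 1×10 (X)
  4 contains 1×4 (IV)

MCMXIV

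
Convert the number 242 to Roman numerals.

Convert 242 to Roman numerals:
  242 contains 2×100 (CC)
  42 contains 1×40 (XL)
  2 contains 2×1 (II)

CCXLII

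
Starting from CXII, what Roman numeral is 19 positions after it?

CXII = 112
112 + 19 = 131

CXXXI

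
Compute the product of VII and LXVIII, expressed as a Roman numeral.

VII = 7
LXVIII = 68
7 × 68 = 476

CDLXXVI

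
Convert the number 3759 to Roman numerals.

Convert 3759 to Roman numerals:
  3759 contains 3×1000 (MMM)
  759 contains 1×500 (D)
  259 contains 2×100 (CC)
  59 contains 1×50 (L)
  9 contains 1×9 (IX)

MMMDCCLIX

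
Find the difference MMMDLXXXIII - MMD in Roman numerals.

MMMDLXXXIII = 3583
MMD = 2500
3583 - 2500 = 1083

MLXXXIII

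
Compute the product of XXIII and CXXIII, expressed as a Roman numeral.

XXIII = 23
CXXIII = 123
23 × 123 = 2829

MMDCCCXXIX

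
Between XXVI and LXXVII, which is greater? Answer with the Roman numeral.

XXVI = 26
LXXVII = 77
77 is larger

LXXVII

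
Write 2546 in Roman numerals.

Convert 2546 to Roman numerals:
  2546 contains 2×1000 (MM)
  546 contains 1×500 (D)
  46 contains 1×40 (XL)
  6 contains 1×5 (V)
  1 contains 1×1 (I)

MMDXLVI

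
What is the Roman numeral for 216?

Convert 216 to Roman numerals:
  216 contains 2×100 (CC)
  16 contains 1×10 (X)
  6 contains 1×5 (V)
  1 contains 1×1 (I)

CCXVI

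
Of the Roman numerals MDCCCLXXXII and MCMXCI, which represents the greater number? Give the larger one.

MDCCCLXXXII = 1882
MCMXCI = 1991
1991 is larger

MCMXCI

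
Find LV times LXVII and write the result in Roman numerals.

LV = 55
LXVII = 67
55 × 67 = 3685

MMMDCLXXXV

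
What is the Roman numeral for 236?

Convert 236 to Roman numerals:
  236 contains 2×100 (CC)
  36 contains 3×10 (XXX)
  6 contains 1×5 (V)
  1 contains 1×1 (I)

CCXXXVI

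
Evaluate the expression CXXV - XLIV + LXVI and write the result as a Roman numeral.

CXXV = 125, XLIV = 44, LXVI = 66
125 - 44 = 81
81 + 66 = 147

CXLVII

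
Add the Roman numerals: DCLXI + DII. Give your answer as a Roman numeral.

DCLXI = 661
DII = 502
661 + 502 = 1163

MCLXIII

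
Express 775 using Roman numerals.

Convert 775 to Roman numerals:
  775 contains 1×500 (D)
  275 contains 2×100 (CC)
  75 contains 1×50 (L)
  25 contains 2×10 (XX)
  5 contains 1×5 (V)

DCCLXXV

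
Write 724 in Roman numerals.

Convert 724 to Roman numerals:
  724 contains 1×500 (D)
  224 contains 2×100 (CC)
  24 contains 2×10 (XX)
  4 contains 1×4 (IV)

DCCXXIV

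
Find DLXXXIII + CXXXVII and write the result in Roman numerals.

DLXXXIII = 583
CXXXVII = 137
583 + 137 = 720

DCCXX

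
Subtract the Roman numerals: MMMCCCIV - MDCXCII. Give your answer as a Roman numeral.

MMMCCCIV = 3304
MDCXCII = 1692
3304 - 1692 = 1612

MDCXII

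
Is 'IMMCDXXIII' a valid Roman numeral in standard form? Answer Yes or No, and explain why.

'IMMCDXXIII': Invalid subtractive combination: IM

No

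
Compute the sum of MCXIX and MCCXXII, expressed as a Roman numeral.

MCXIX = 1119
MCCXXII = 1222
1119 + 1222 = 2341

MMCCCXLI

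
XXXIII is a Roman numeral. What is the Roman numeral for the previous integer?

XXXIII = 33, so the previous integer is 33 - 1 = 32

XXXII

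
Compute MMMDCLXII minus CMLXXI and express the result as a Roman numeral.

MMMDCLXII = 3662
CMLXXI = 971
3662 - 971 = 2691

MMDCXCI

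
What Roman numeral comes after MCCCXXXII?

MCCCXXXII = 1332, so the next integer is 1332 + 1 = 1333

MCCCXXXIII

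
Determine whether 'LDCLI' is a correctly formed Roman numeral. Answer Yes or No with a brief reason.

'LDCLI': L should not appear more than once

No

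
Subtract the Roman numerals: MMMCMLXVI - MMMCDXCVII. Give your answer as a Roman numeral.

MMMCMLXVI = 3966
MMMCDXCVII = 3497
3966 - 3497 = 469

CDLXIX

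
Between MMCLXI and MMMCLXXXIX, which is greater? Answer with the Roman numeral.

MMCLXI = 2161
MMMCLXXXIX = 3189
3189 is larger

MMMCLXXXIX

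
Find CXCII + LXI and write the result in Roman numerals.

CXCII = 192
LXI = 61
192 + 61 = 253

CCLIII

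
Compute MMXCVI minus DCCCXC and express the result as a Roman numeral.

MMXCVI = 2096
DCCCXC = 890
2096 - 890 = 1206

MCCVI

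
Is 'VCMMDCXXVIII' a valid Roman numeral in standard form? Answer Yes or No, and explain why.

'VCMMDCXXVIII': V should not appear more than once

No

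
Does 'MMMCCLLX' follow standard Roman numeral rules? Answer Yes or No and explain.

'MMMCCLLX': L should not appear more than once

No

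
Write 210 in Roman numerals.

Convert 210 to Roman numerals:
  210 contains 2×100 (CC)
  10 contains 1×10 (X)

CCX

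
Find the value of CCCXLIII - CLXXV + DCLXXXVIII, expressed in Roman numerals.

CCCXLIII = 343, CLXXV = 175, DCLXXXVIII = 688
343 - 175 = 168
168 + 688 = 856

DCCCLVI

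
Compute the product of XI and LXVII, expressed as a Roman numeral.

XI = 11
LXVII = 67
11 × 67 = 737

DCCXXXVII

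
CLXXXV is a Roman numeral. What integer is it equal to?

CLXXXV: C=100, L=50, X=10, X=10, X=10, V=5
100 + 50 + 10 + 10 + 10 + 5 = 185

185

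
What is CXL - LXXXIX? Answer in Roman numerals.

CXL = 140
LXXXIX = 89
140 - 89 = 51

LI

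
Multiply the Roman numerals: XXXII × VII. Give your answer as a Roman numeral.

XXXII = 32
VII = 7
32 × 7 = 224

CCXXIV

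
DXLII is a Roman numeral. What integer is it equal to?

DXLII: D=500, XL=40, I=1, I=1
500 + 40 + 1 + 1 = 542

542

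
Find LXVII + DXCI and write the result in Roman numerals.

LXVII = 67
DXCI = 591
67 + 591 = 658

DCLVIII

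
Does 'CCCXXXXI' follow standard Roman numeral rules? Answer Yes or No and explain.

'CCCXXXXI': More than 3 consecutive X's

No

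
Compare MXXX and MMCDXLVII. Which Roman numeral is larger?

MXXX = 1030
MMCDXLVII = 2447
2447 is larger

MMCDXLVII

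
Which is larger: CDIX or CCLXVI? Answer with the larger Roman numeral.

CDIX = 409
CCLXVI = 266
409 is larger

CDIX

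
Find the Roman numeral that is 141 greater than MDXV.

MDXV = 1515
1515 + 141 = 1656

MDCLVI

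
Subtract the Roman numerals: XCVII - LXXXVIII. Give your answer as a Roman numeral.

XCVII = 97
LXXXVIII = 88
97 - 88 = 9

IX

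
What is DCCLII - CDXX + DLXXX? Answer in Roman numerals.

DCCLII = 752, CDXX = 420, DLXXX = 580
752 - 420 = 332
332 + 580 = 912

CMXII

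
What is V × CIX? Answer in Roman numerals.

V = 5
CIX = 109
5 × 109 = 545

DXLV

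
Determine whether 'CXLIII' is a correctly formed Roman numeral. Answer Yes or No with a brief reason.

'CXLIII': Check the rules: uses only the symbols I, V, X, L, C, D, M; no symbol is repeated more than three times in a row; V, L and D each appear at most once; the only place a smaller symbol precedes a larger one is the allowed subtractive pair XL, the symbol right after such a pair (if any) is smaller than the pair's first symbol, and otherwise the values never increase from left to right. Value: C (100) + XL (40) + I (1) + I (1) + I (1) = 143. So it is a valid standard Roman numeral.

Yes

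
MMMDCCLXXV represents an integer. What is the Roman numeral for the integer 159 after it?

MMMDCCLXXV = 3775
3775 + 159 = 3934

MMMCMXXXIV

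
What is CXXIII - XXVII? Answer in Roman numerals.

CXXIII = 123
XXVII = 27
123 - 27 = 96

XCVI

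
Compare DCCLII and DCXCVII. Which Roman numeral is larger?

DCCLII = 752
DCXCVII = 697
752 is larger

DCCLII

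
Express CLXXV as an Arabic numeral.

CLXXV: C=100, L=50, X=10, X=10, V=5
100 + 50 + 10 + 10 + 5 = 175

175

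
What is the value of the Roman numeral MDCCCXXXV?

MDCCCXXXV: M=1000, D=500, C=100, C=100, C=100, X=10, X=10, X=10, V=5
1000 + 500 + 100 + 100 + 100 + 10 + 10 + 10 + 5 = 1835

1835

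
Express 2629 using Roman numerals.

Convert 2629 to Roman numerals:
  2629 contains 2×1000 (MM)
  629 contains 1×500 (D)
  129 contains 1×100 (C)
  29 contains 2×10 (XX)
  9 contains 1×9 (IX)

MMDCXXIX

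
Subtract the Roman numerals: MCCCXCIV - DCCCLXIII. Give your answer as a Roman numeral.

MCCCXCIV = 1394
DCCCLXIII = 863
1394 - 863 = 531

DXXXI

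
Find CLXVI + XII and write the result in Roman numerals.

CLXVI = 166
XII = 12
166 + 12 = 178

CLXXVIII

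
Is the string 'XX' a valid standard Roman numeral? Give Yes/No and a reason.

'XX': Check the rules: uses only the symbols I, V, X, L, C, D, M; no symbol is repeated more than three times in a row; V, L and D each appear at most once; no smaller symbol precedes a larger one (values never increase from left to right). Value: X (10) + X (10) = 20. So it is a valid standard Roman numeral.

Yes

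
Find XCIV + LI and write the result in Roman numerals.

XCIV = 94
LI = 51
94 + 51 = 145

CXLV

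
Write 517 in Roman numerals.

Convert 517 to Roman numerals:
  517 contains 1×500 (D)
  17 contains 1×10 (X)
  7 contains 1×5 (V)
  2 contains 2×1 (II)

DXVII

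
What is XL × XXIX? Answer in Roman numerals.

XL = 40
XXIX = 29
40 × 29 = 1160

MCLX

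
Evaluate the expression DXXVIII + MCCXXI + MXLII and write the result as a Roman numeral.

DXXVIII = 528, MCCXXI = 1221, MXLII = 1042
528 + 1221 = 1749
1749 + 1042 = 2791

MMDCCXCI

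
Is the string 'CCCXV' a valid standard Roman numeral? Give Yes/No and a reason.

'CCCXV': Check the rules: uses only the symbols I, V, X, L, C, D, M; no symbol is repeated more than three times in a row; V, L and D each appear at most once; no smaller symbol precedes a larger one (values never increase from left to right). Value: C (100) + C (100) + C (100) + X (10) + V (5) = 315. So it is a valid standard Roman numeral.

Yes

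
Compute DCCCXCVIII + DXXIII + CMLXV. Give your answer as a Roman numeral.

DCCCXCVIII = 898, DXXIII = 523, CMLXV = 965
898 + 523 = 1421
1421 + 965 = 2386

MMCCCLXXXVI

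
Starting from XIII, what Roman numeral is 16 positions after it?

XIII = 13
13 + 16 = 29

XXIX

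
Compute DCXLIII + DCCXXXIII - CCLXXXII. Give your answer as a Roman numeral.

DCXLIII = 643, DCCXXXIII = 733, CCLXXXII = 282
643 + 733 = 1376
1376 - 282 = 1094

MXCIV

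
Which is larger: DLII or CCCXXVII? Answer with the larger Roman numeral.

DLII = 552
CCCXXVII = 327
552 is larger

DLII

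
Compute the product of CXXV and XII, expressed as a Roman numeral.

CXXV = 125
XII = 12
125 × 12 = 1500

MD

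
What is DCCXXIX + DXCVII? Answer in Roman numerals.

DCCXXIX = 729
DXCVII = 597
729 + 597 = 1326

MCCCXXVI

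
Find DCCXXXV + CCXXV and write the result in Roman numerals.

DCCXXXV = 735
CCXXV = 225
735 + 225 = 960

CMLX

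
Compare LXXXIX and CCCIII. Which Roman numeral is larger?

LXXXIX = 89
CCCIII = 303
303 is larger

CCCIII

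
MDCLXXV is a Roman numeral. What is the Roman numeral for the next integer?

MDCLXXV = 1675, so the next integer is 1675 + 1 = 1676

MDCLXXVI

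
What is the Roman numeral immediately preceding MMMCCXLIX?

MMMCCXLIX = 3249, so the previous integer is 3249 - 1 = 3248

MMMCCXLVIII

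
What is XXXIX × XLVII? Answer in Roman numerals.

XXXIX = 39
XLVII = 47
39 × 47 = 1833

MDCCCXXXIII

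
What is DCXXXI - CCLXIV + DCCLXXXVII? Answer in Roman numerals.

DCXXXI = 631, CCLXIV = 264, DCCLXXXVII = 787
631 - 264 = 367
367 + 787 = 1154

MCLIV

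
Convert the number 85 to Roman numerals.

Convert 85 to Roman numerals:
  85 contains 1×50 (L)
  35 contains 3×10 (XXX)
  5 contains 1×5 (V)

LXXXV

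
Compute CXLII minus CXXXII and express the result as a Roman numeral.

CXLII = 142
CXXXII = 132
142 - 132 = 10

X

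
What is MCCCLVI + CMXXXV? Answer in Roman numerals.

MCCCLVI = 1356
CMXXXV = 935
1356 + 935 = 2291

MMCCXCI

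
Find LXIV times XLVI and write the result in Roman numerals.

LXIV = 64
XLVI = 46
64 × 46 = 2944

MMCMXLIV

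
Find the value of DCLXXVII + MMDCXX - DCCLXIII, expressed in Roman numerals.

DCLXXVII = 677, MMDCXX = 2620, DCCLXIII = 763
677 + 2620 = 3297
3297 - 763 = 2534

MMDXXXIV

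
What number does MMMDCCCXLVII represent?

MMMDCCCXLVII: M=1000, M=1000, M=1000, D=500, C=100, C=100, C=100, XL=40, V=5, I=1, I=1
1000 + 1000 + 1000 + 500 + 100 + 100 + 100 + 40 + 5 + 1 + 1 = 3847

3847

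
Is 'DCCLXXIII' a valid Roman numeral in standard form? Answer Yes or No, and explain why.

'DCCLXXIII': Check the rules: uses only the symbols I, V, X, L, C, D, M; no symbol is repeated more than three times in a row; V, L and D each appear at most once; no smaller symbol precedes a larger one (values never increase from left to right). Value: D (500) + C (100) + C (100) + L (50) + X (10) + X (10) + I (1) + I (1) + I (1) = 773. So it is a valid standard Roman numeral.

Yes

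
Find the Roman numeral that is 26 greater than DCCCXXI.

DCCCXXI = 821
821 + 26 = 847

DCCCXLVII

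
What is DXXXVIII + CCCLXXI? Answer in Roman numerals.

DXXXVIII = 538
CCCLXXI = 371
538 + 371 = 909

CMIX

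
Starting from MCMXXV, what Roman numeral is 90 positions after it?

MCMXXV = 1925
1925 + 90 = 2015

MMXV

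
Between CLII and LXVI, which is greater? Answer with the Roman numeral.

CLII = 152
LXVI = 66
152 is larger

CLII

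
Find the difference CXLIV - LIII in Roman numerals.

CXLIV = 144
LIII = 53
144 - 53 = 91

XCI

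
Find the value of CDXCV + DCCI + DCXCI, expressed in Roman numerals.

CDXCV = 495, DCCI = 701, DCXCI = 691
495 + 701 = 1196
1196 + 691 = 1887

MDCCCLXXXVII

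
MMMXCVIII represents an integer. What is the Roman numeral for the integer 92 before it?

MMMXCVIII = 3098
3098 - 92 = 3006

MMMVI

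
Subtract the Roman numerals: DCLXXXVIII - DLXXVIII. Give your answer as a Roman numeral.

DCLXXXVIII = 688
DLXXVIII = 578
688 - 578 = 110

CX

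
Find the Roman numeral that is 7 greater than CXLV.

CXLV = 145
145 + 7 = 152

CLII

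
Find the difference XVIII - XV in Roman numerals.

XVIII = 18
XV = 15
18 - 15 = 3

III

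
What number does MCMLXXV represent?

MCMLXXV: M=1000, CM=900, L=50, X=10, X=10, V=5
1000 + 900 + 50 + 10 + 10 + 5 = 1975

1975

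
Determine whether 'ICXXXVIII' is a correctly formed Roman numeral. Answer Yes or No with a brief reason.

'ICXXXVIII': Invalid subtractive combination: IC

No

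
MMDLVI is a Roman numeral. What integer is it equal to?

MMDLVI: M=1000, M=1000, D=500, L=50, V=5, I=1
1000 + 1000 + 500 + 50 + 5 + 1 = 2556

2556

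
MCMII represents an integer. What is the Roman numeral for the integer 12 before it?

MCMII = 1902
1902 - 12 = 1890

MDCCCXC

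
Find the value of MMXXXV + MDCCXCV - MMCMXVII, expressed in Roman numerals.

MMXXXV = 2035, MDCCXCV = 1795, MMCMXVII = 2917
2035 + 1795 = 3830
3830 - 2917 = 913

CMXIII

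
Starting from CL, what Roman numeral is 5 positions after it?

CL = 150
150 + 5 = 155

CLV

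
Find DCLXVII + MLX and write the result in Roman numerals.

DCLXVII = 667
MLX = 1060
667 + 1060 = 1727

MDCCXXVII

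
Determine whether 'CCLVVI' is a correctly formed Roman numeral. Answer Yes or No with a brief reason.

'CCLVVI': V should not appear more than once

No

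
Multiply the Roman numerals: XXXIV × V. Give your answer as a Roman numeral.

XXXIV = 34
V = 5
34 × 5 = 170

CLXX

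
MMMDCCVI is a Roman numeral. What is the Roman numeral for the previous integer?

MMMDCCVI = 3706; previous is 3705

MMMDCCV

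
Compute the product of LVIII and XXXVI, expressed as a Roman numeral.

LVIII = 58
XXXVI = 36
58 × 36 = 2088

MMLXXXVIII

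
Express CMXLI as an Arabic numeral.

CMXLI: CM=900, XL=40, I=1
900 + 40 + 1 = 941

941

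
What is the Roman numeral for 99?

Convert 99 to Roman numerals:
  99 contains 1×90 (XC)
  9 contains 1×9 (IX)

XCIX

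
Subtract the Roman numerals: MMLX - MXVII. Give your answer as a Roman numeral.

MMLX = 2060
MXVII = 1017
2060 - 1017 = 1043

MXLIII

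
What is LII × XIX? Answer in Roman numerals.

LII = 52
XIX = 19
52 × 19 = 988

CMLXXXVIII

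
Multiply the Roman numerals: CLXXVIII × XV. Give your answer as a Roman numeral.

CLXXVIII = 178
XV = 15
178 × 15 = 2670

MMDCLXX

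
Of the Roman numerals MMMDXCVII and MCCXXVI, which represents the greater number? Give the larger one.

MMMDXCVII = 3597
MCCXXVI = 1226
3597 is larger

MMMDXCVII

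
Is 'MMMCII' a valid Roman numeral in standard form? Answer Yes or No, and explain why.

'MMMCII': Check the rules: uses only the symbols I, V, X, L, C, D, M; no symbol is repeated more than three times in a row; V, L and D each appear at most once; no smaller symbol precedes a larger one (values never increase from left to right). Value: M (1000) + M (1000) + M (1000) + C (100) + I (1) + I (1) = 3102. So it is a valid standard Roman numeral.

Yes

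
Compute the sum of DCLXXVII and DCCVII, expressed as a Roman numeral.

DCLXXVII = 677
DCCVII = 707
677 + 707 = 1384

MCCCLXXXIV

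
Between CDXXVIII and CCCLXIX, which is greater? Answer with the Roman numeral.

CDXXVIII = 428
CCCLXIX = 369
428 is larger

CDXXVIII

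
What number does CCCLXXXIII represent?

CCCLXXXIII: C=100, C=100, C=100, L=50, X=10, X=10, X=10, I=1, I=1, I=1
100 + 100 + 100 + 50 + 10 + 10 + 10 + 1 + 1 + 1 = 383

383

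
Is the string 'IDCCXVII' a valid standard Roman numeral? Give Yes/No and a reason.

'IDCCXVII': Invalid subtractive combination: ID

No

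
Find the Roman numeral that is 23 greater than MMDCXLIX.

MMDCXLIX = 2649
2649 + 23 = 2672

MMDCLXXII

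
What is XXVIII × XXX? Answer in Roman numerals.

XXVIII = 28
XXX = 30
28 × 30 = 840

DCCCXL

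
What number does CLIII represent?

CLIII: C=100, L=50, I=1, I=1, I=1
100 + 50 + 1 + 1 + 1 = 153

153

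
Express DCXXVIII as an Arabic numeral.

DCXXVIII: D=500, C=100, X=10, X=10, V=5, I=1, I=1, I=1
500 + 100 + 10 + 10 + 5 + 1 + 1 + 1 = 628

628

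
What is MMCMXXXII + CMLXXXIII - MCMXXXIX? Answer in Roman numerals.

MMCMXXXII = 2932, CMLXXXIII = 983, MCMXXXIX = 1939
2932 + 983 = 3915
3915 - 1939 = 1976

MCMLXXVI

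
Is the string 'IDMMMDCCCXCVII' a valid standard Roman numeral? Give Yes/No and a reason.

'IDMMMDCCCXCVII': D should not appear more than once

No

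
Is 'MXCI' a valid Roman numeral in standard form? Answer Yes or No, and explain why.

'MXCI': Check the rules: uses only the symbols I, V, X, L, C, D, M; no symbol is repeated more than three times in a row; V, L and D each appear at most once; the only place a smaller symbol precedes a larger one is the allowed subtractive pair XC, the symbol right after such a pair (if any) is smaller than the pair's first symbol, and otherwise the values never increase from left to right. Value: M (1000) + XC (90) + I (1) = 1091. So it is a valid standard Roman numeral.

Yes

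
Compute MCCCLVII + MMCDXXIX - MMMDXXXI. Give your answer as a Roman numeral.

MCCCLVII = 1357, MMCDXXIX = 2429, MMMDXXXI = 3531
1357 + 2429 = 3786
3786 - 3531 = 255

CCLV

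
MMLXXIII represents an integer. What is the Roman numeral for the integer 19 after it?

MMLXXIII = 2073
2073 + 19 = 2092

MMXCII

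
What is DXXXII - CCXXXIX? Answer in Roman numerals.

DXXXII = 532
CCXXXIX = 239
532 - 239 = 293

CCXCIII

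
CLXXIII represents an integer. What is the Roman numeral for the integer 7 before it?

CLXXIII = 173
173 - 7 = 166

CLXVI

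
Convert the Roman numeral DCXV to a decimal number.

DCXV: D=500, C=100, X=10, V=5
500 + 100 + 10 + 5 = 615

615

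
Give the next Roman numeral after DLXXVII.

DLXXVII = 577, so the next integer is 577 + 1 = 578

DLXXVIII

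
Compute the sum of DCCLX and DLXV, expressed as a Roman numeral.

DCCLX = 760
DLXV = 565
760 + 565 = 1325

MCCCXXV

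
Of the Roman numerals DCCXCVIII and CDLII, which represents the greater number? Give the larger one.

DCCXCVIII = 798
CDLII = 452
798 is larger

DCCXCVIII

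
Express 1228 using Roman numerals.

Convert 1228 to Roman numerals:
  1228 contains 1×1000 (M)
  228 contains 2×100 (CC)
  28 contains 2×10 (XX)
  8 contains 1×5 (V)
  3 contains 3×1 (III)

MCCXXVIII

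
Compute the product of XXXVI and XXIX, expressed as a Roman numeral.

XXXVI = 36
XXIX = 29
36 × 29 = 1044

MXLIV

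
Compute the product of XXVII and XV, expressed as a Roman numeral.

XXVII = 27
XV = 15
27 × 15 = 405

CDV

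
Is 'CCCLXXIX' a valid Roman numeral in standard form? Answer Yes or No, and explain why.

'CCCLXXIX': Check the rules: uses only the symbols I, V, X, L, C, D, M; no symbol is repeated more than three times in a row; V, L and D each appear at most once; the only place a smaller symbol precedes a larger one is the allowed subtractive pair IX, the symbol right after such a pair (if any) is smaller than the pair's first symbol, and otherwise the values never increase from left to right. Value: C (100) + C (100) + C (100) + L (50) + X (10) + X (10) + IX (9) = 379. So it is a valid standard Roman numeral.

Yes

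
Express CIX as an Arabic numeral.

CIX: C=100, IX=9
100 + 9 = 109

109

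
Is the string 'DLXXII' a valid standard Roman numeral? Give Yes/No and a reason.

'DLXXII': Check the rules: uses only the symbols I, V, X, L, C, D, M; no symbol is repeated more than three times in a row; V, L and D each appear at most once; no smaller symbol precedes a larger one (values never increase from left to right). Value: D (500) + L (50) + X (10) + X (10) + I (1) + I (1) = 572. So it is a valid standard Roman numeral.

Yes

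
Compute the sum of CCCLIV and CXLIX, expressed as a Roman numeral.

CCCLIV = 354
CXLIX = 149
354 + 149 = 503

DIII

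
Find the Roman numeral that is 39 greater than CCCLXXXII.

CCCLXXXII = 382
382 + 39 = 421

CDXXI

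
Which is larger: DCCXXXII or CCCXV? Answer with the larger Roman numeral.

DCCXXXII = 732
CCCXV = 315
732 is larger

DCCXXXII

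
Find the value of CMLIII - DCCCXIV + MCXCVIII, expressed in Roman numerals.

CMLIII = 953, DCCCXIV = 814, MCXCVIII = 1198
953 - 814 = 139
139 + 1198 = 1337

MCCCXXXVII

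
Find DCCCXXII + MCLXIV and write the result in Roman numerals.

DCCCXXII = 822
MCLXIV = 1164
822 + 1164 = 1986

MCMLXXXVI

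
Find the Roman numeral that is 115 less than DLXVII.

DLXVII = 567
567 - 115 = 452

CDLII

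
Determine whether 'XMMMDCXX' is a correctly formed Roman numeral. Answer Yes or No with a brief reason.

'XMMMDCXX': Invalid subtractive combination: XM

No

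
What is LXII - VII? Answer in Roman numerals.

LXII = 62
VII = 7
62 - 7 = 55

LV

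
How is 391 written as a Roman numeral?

Convert 391 to Roman numerals:
  391 contains 3×100 (CCC)
  91 contains 1×90 (XC)
  1 contains 1×1 (I)

CCCXCI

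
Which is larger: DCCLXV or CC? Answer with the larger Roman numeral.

DCCLXV = 765
CC = 200
765 is larger

DCCLXV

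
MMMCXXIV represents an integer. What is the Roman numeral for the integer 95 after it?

MMMCXXIV = 3124
3124 + 95 = 3219

MMMCCXIX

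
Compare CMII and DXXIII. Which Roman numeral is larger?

CMII = 902
DXXIII = 523
902 is larger

CMII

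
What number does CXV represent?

CXV: C=100, X=10, V=5
100 + 10 + 5 = 115

115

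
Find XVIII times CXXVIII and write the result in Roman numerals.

XVIII = 18
CXXVIII = 128
18 × 128 = 2304

MMCCCIV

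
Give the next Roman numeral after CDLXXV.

CDLXXV = 475, so the next integer is 475 + 1 = 476

CDLXXVI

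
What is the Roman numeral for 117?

Convert 117 to Roman numerals:
  117 contains 1×100 (C)
  17 contains 1×10 (X)
  7 contains 1×5 (V)
  2 contains 2×1 (II)

CXVII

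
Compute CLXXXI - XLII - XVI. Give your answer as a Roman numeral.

CLXXXI = 181, XLII = 42, XVI = 16
181 - 42 = 139
139 - 16 = 123

CXXIII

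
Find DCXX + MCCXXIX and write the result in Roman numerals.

DCXX = 620
MCCXXIX = 1229
620 + 1229 = 1849

MDCCCXLIX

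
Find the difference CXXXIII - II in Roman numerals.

CXXXIII = 133
II = 2
133 - 2 = 131

CXXXI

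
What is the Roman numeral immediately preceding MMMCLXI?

MMMCLXI = 3161; previous is 3160

MMMCLX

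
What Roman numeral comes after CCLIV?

CCLIV = 254; next is 255

CCLV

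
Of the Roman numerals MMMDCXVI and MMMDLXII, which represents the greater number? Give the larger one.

MMMDCXVI = 3616
MMMDLXII = 3562
3616 is larger

MMMDCXVI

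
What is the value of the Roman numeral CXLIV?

CXLIV: C=100, XL=40, IV=4
100 + 40 + 4 = 144

144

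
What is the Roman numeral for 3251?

Convert 3251 to Roman numerals:
  3251 contains 3×1000 (MMM)
  251 contains 2×100 (CC)
  51 contains 1×50 (L)
  1 contains 1×1 (I)

MMMCCLI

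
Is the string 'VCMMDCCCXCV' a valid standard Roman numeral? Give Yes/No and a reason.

'VCMMDCCCXCV': V should not appear more than once

No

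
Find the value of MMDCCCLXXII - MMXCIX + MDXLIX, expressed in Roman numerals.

MMDCCCLXXII = 2872, MMXCIX = 2099, MDXLIX = 1549
2872 - 2099 = 773
773 + 1549 = 2322

MMCCCXXII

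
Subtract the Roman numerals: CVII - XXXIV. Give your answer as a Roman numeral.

CVII = 107
XXXIV = 34
107 - 34 = 73

LXXIII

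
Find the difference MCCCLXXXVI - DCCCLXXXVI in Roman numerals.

MCCCLXXXVI = 1386
DCCCLXXXVI = 886
1386 - 886 = 500

D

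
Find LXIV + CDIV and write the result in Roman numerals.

LXIV = 64
CDIV = 404
64 + 404 = 468

CDLXVIII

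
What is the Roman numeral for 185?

Convert 185 to Roman numerals:
  185 contains 1×100 (C)
  85 contains 1×50 (L)
  35 contains 3×10 (XXX)
  5 contains 1×5 (V)

CLXXXV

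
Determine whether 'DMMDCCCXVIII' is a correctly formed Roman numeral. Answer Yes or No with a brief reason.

'DMMDCCCXVIII': D should not appear more than once

No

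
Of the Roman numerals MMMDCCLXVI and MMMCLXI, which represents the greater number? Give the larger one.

MMMDCCLXVI = 3766
MMMCLXI = 3161
3766 is larger

MMMDCCLXVI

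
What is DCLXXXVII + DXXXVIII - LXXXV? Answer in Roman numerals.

DCLXXXVII = 687, DXXXVIII = 538, LXXXV = 85
687 + 538 = 1225
1225 - 85 = 1140

MCXL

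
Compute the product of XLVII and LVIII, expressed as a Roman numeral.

XLVII = 47
LVIII = 58
47 × 58 = 2726

MMDCCXXVI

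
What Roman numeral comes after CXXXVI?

CXXXVI = 136; next is 137

CXXXVII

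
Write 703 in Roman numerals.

Convert 703 to Roman numerals:
  703 contains 1×500 (D)
  203 contains 2×100 (CC)
  3 contains 3×1 (III)

DCCIII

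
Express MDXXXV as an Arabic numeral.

MDXXXV: M=1000, D=500, X=10, X=10, X=10, V=5
1000 + 500 + 10 + 10 + 10 + 5 = 1535

1535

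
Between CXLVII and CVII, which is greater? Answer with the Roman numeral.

CXLVII = 147
CVII = 107
147 is larger

CXLVII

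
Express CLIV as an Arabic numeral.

CLIV: C=100, L=50, IV=4
100 + 50 + 4 = 154

154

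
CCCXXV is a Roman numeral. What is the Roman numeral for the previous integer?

CCCXXV = 325, so the previous integer is 325 - 1 = 324

CCCXXIV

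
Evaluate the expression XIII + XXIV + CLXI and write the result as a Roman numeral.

XIII = 13, XXIV = 24, CLXI = 161
13 + 24 = 37
37 + 161 = 198

CXCVIII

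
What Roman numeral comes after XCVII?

XCVII = 97, so the next integer is 97 + 1 = 98

XCVIII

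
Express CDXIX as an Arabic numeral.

CDXIX: CD=400, X=10, IX=9
400 + 10 + 9 = 419

419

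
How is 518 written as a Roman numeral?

Convert 518 to Roman numerals:
  518 contains 1×500 (D)
  18 contains 1×10 (X)
  8 contains 1×5 (V)
  3 contains 3×1 (III)

DXVIII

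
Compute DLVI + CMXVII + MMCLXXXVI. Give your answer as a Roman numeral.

DLVI = 556, CMXVII = 917, MMCLXXXVI = 2186
556 + 917 = 1473
1473 + 2186 = 3659

MMMDCLIX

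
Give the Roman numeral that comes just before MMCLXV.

MMCLXV = 2165; previous is 2164

MMCLXIV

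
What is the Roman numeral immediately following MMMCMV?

MMMCMV = 3905, so the next integer is 3905 + 1 = 3906

MMMCMVI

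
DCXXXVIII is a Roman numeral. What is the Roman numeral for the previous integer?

DCXXXVIII = 638, so the previous integer is 638 - 1 = 637

DCXXXVII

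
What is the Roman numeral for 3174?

Convert 3174 to Roman numerals:
  3174 contains 3×1000 (MMM)
  174 contains 1×100 (C)
  74 contains 1×50 (L)
  24 contains 2×10 (XX)
  4 contains 1×4 (IV)

MMMCLXXIV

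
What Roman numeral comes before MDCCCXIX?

MDCCCXIX = 1819; previous is 1818

MDCCCXVIII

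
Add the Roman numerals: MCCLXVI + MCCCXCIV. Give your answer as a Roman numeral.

MCCLXVI = 1266
MCCCXCIV = 1394
1266 + 1394 = 2660

MMDCLX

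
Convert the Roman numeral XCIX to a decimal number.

XCIX: XC=90, IX=9
90 + 9 = 99

99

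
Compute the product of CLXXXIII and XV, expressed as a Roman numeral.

CLXXXIII = 183
XV = 15
183 × 15 = 2745

MMDCCXLV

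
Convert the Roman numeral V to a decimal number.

V: V=5

5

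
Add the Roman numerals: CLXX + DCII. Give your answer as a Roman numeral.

CLXX = 170
DCII = 602
170 + 602 = 772

DCCLXXII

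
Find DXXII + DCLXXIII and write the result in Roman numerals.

DXXII = 522
DCLXXIII = 673
522 + 673 = 1195

MCXCV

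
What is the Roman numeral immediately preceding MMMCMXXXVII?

MMMCMXXXVII = 3937; previous is 3936

MMMCMXXXVI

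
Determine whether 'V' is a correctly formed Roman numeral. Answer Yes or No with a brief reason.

'V': Check the rules: uses only the symbols I, V, X, L, C, D, M; no symbol is repeated more than three times in a row; V, L and D each appear at most once; no smaller symbol precedes a larger one (values never increase from left to right). Value: V = 5. So it is a valid standard Roman numeral.

Yes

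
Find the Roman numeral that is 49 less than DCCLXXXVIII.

DCCLXXXVIII = 788
788 - 49 = 739

DCCXXXIX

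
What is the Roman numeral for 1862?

Convert 1862 to Roman numerals:
  1862 contains 1×1000 (M)
  862 contains 1×500 (D)
  362 contains 3×100 (CCC)
  62 contains 1×50 (L)
  12 contains 1×10 (X)
  2 contains 2×1 (II)

MDCCCLXII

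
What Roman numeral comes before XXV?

XXV = 25, so the previous integer is 25 - 1 = 24

XXIV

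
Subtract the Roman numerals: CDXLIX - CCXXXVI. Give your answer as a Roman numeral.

CDXLIX = 449
CCXXXVI = 236
449 - 236 = 213

CCXIII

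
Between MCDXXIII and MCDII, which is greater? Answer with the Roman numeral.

MCDXXIII = 1423
MCDII = 1402
1423 is larger

MCDXXIII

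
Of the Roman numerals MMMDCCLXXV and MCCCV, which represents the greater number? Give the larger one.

MMMDCCLXXV = 3775
MCCCV = 1305
3775 is larger

MMMDCCLXXV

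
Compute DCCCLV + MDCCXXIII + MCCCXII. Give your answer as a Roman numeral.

DCCCLV = 855, MDCCXXIII = 1723, MCCCXII = 1312
855 + 1723 = 2578
2578 + 1312 = 3890

MMMDCCCXC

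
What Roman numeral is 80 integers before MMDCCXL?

MMDCCXL = 2740
2740 - 80 = 2660

MMDCLX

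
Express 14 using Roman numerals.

Convert 14 to Roman numerals:
  14 contains 1×10 (X)
  4 contains 1×4 (IV)

XIV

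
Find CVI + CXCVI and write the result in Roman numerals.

CVI = 106
CXCVI = 196
106 + 196 = 302

CCCII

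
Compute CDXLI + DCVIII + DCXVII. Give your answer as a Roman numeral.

CDXLI = 441, DCVIII = 608, DCXVII = 617
441 + 608 = 1049
1049 + 617 = 1666

MDCLXVI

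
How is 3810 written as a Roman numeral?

Convert 3810 to Roman numerals:
  3810 contains 3×1000 (MMM)
  810 contains 1×500 (D)
  310 contains 3×100 (CCC)
  10 contains 1×10 (X)

MMMDCCCX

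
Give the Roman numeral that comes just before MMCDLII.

MMCDLII = 2452; previous is 2451

MMCDLI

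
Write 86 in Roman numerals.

Convert 86 to Roman numerals:
  86 contains 1×50 (L)
  36 contains 3×10 (XXX)
  6 contains 1×5 (V)
  1 contains 1×1 (I)

LXXXVI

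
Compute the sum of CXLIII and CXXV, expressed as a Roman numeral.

CXLIII = 143
CXXV = 125
143 + 125 = 268

CCLXVIII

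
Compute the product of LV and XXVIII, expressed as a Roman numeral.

LV = 55
XXVIII = 28
55 × 28 = 1540

MDXL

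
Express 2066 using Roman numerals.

Convert 2066 to Roman numerals:
  2066 contains 2×1000 (MM)
  66 contains 1×50 (L)
  16 contains 1×10 (X)
  6 contains 1×5 (V)
  1 contains 1×1 (I)

MMLXVI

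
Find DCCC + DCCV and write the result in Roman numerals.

DCCC = 800
DCCV = 705
800 + 705 = 1505

MDV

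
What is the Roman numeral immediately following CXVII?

CXVII = 117, so the next integer is 117 + 1 = 118

CXVIII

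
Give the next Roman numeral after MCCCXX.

MCCCXX = 1320, so the next integer is 1320 + 1 = 1321

MCCCXXI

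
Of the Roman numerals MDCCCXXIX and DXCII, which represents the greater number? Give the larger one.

MDCCCXXIX = 1829
DXCII = 592
1829 is larger

MDCCCXXIX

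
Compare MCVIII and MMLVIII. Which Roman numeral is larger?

MCVIII = 1108
MMLVIII = 2058
2058 is larger

MMLVIII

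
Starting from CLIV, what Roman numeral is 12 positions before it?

CLIV = 154
154 - 12 = 142

CXLII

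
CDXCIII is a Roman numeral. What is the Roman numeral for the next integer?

CDXCIII = 493; next is 494

CDXCIV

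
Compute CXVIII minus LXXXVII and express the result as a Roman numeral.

CXVIII = 118
LXXXVII = 87
118 - 87 = 31

XXXI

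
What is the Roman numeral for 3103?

Convert 3103 to Roman numerals:
  3103 contains 3×1000 (MMM)
  103 contains 1×100 (C)
  3 contains 3×1 (III)

MMMCIII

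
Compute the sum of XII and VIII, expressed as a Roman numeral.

XII = 12
VIII = 8
12 + 8 = 20

XX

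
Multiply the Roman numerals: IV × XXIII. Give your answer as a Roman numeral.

IV = 4
XXIII = 23
4 × 23 = 92

XCII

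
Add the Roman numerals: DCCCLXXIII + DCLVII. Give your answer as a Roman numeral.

DCCCLXXIII = 873
DCLVII = 657
873 + 657 = 1530

MDXXX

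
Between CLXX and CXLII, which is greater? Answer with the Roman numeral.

CLXX = 170
CXLII = 142
170 is larger

CLXX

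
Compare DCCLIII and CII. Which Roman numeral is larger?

DCCLIII = 753
CII = 102
753 is larger

DCCLIII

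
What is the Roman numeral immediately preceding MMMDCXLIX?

MMMDCXLIX = 3649, so the previous integer is 3649 - 1 = 3648

MMMDCXLVIII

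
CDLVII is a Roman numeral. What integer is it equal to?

CDLVII: CD=400, L=50, V=5, I=1, I=1
400 + 50 + 5 + 1 + 1 = 457

457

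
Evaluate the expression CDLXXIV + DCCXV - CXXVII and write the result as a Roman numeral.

CDLXXIV = 474, DCCXV = 715, CXXVII = 127
474 + 715 = 1189
1189 - 127 = 1062

MLXII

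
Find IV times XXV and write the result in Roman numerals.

IV = 4
XXV = 25
4 × 25 = 100

C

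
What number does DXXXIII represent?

DXXXIII: D=500, X=10, X=10, X=10, I=1, I=1, I=1
500 + 10 + 10 + 10 + 1 + 1 + 1 = 533

533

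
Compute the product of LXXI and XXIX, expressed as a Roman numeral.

LXXI = 71
XXIX = 29
71 × 29 = 2059

MMLIX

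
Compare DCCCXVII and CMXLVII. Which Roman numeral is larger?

DCCCXVII = 817
CMXLVII = 947
947 is larger

CMXLVII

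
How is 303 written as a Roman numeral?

Convert 303 to Roman numerals:
  303 contains 3×100 (CCC)
  3 contains 3×1 (III)

CCCIII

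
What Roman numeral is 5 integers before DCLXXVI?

DCLXXVI = 676
676 - 5 = 671

DCLXXI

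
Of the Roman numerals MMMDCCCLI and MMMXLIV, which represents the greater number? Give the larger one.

MMMDCCCLI = 3851
MMMXLIV = 3044
3851 is larger

MMMDCCCLI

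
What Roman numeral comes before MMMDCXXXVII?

MMMDCXXXVII = 3637; previous is 3636

MMMDCXXXVI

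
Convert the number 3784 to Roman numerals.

Convert 3784 to Roman numerals:
  3784 contains 3×1000 (MMM)
  784 contains 1×500 (D)
  284 contains 2×100 (CC)
  84 contains 1×50 (L)
  34 contains 3×10 (XXX)
  4 contains 1×4 (IV)

MMMDCCLXXXIV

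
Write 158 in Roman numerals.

Convert 158 to Roman numerals:
  158 contains 1×100 (C)
  58 contains 1×50 (L)
  8 contains 1×5 (V)
  3 contains 3×1 (III)

CLVIII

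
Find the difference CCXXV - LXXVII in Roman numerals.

CCXXV = 225
LXXVII = 77
225 - 77 = 148

CXLVIII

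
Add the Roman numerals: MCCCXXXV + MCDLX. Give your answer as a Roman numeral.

MCCCXXXV = 1335
MCDLX = 1460
1335 + 1460 = 2795

MMDCCXCV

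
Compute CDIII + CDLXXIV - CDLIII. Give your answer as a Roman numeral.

CDIII = 403, CDLXXIV = 474, CDLIII = 453
403 + 474 = 877
877 - 453 = 424

CDXXIV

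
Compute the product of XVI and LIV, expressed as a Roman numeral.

XVI = 16
LIV = 54
16 × 54 = 864

DCCCLXIV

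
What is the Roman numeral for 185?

Convert 185 to Roman numerals:
  185 contains 1×100 (C)
  85 contains 1×50 (L)
  35 contains 3×10 (XXX)
  5 contains 1×5 (V)

CLXXXV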